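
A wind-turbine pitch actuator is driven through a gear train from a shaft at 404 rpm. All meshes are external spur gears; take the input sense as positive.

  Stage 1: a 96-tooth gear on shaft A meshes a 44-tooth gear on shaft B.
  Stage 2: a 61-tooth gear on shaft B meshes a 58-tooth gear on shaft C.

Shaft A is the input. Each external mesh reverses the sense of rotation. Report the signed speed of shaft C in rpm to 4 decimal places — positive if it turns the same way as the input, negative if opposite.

+927.0470 rpm (same as input, |ω| = 927.0470 rpm)

Stage 1 [96T→44T]: ω = 404.0000×96/44 = 881.4545 rpm, dir flips to −; running = −881.4545
Stage 2 [61T→58T]: ω = 881.4545×61/58 = 927.0470 rpm, dir flips to +; running = +927.0470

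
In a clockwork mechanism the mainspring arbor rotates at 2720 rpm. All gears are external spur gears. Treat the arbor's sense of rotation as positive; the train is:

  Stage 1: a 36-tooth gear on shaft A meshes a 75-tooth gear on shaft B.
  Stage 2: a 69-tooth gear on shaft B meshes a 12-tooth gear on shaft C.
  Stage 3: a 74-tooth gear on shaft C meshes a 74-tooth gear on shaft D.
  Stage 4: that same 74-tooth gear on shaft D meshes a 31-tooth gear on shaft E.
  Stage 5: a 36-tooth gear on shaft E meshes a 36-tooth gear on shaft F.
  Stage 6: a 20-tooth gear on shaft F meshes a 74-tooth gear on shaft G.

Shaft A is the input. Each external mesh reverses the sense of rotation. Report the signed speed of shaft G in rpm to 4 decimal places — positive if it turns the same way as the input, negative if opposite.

+4843.3548 rpm (same as input, |ω| = 4843.3548 rpm)

Stage 1 [36T→75T]: ω = 2720.0000×36/75 = 1305.6000 rpm, dir flips to −; running = −1305.6000
Stage 2 [69T→12T]: ω = 1305.6000×69/12 = 7507.2000 rpm, dir flips to +; running = +7507.2000
Stage 3 [74T→74T]: ω = 7507.2000×74/74 = 7507.2000 rpm, dir flips to −; running = −7507.2000
Stage 4 [74T→31T]: ω = 7507.2000×74/31 = 17920.4129 rpm, dir flips to +; running = +17920.4129
Stage 5 [36T→36T]: ω = 17920.4129×36/36 = 17920.4129 rpm, dir flips to −; running = −17920.4129
Stage 6 [20T→74T]: ω = 17920.4129×20/74 = 4843.3548 rpm, dir flips to +; running = +4843.3548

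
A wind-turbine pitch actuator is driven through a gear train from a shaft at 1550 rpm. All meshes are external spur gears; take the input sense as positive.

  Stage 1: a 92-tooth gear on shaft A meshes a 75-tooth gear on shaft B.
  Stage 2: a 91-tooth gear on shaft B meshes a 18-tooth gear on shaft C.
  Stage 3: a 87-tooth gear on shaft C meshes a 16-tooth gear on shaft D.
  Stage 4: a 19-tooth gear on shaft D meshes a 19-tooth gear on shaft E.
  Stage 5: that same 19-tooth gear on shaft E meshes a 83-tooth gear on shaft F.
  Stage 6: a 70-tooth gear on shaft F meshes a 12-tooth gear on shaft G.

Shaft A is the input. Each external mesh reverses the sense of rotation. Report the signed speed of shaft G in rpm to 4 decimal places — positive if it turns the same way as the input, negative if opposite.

+69794.1017 rpm (same as input, |ω| = 69794.1017 rpm)

Stage 1 [92T→75T]: ω = 1550.0000×92/75 = 1901.3333 rpm, dir flips to −; running = −1901.3333
Stage 2 [91T→18T]: ω = 1901.3333×91/18 = 9612.2963 rpm, dir flips to +; running = +9612.2963
Stage 3 [87T→16T]: ω = 9612.2963×87/16 = 52266.8611 rpm, dir flips to −; running = −52266.8611
Stage 4 [19T→19T]: ω = 52266.8611×19/19 = 52266.8611 rpm, dir flips to +; running = +52266.8611
Stage 5 [19T→83T]: ω = 52266.8611×19/83 = 11964.7031 rpm, dir flips to −; running = −11964.7031
Stage 6 [70T→12T]: ω = 11964.7031×70/12 = 69794.1017 rpm, dir flips to +; running = +69794.1017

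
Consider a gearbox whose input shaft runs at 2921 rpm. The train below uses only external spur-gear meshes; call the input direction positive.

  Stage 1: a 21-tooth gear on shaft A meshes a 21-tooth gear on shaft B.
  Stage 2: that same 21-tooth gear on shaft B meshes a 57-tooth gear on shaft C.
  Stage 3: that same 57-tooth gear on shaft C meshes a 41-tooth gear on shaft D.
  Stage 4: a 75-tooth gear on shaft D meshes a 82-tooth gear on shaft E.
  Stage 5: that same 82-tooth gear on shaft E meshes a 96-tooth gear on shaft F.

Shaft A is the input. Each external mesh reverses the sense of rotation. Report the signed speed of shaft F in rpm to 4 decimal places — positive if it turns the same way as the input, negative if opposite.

-1168.8453 rpm (opposite to input, |ω| = 1168.8453 rpm)

Stage 1 [21T→21T]: ω = 2921.0000×21/21 = 2921.0000 rpm, dir flips to −; running = −2921.0000
Stage 2 [21T→57T]: ω = 2921.0000×21/57 = 1076.1579 rpm, dir flips to +; running = +1076.1579
Stage 3 [57T→41T]: ω = 1076.1579×57/41 = 1496.1220 rpm, dir flips to −; running = −1496.1220
Stage 4 [75T→82T]: ω = 1496.1220×75/82 = 1368.4042 rpm, dir flips to +; running = +1368.4042
Stage 5 [82T→96T]: ω = 1368.4042×82/96 = 1168.8453 rpm, dir flips to −; running = −1168.8453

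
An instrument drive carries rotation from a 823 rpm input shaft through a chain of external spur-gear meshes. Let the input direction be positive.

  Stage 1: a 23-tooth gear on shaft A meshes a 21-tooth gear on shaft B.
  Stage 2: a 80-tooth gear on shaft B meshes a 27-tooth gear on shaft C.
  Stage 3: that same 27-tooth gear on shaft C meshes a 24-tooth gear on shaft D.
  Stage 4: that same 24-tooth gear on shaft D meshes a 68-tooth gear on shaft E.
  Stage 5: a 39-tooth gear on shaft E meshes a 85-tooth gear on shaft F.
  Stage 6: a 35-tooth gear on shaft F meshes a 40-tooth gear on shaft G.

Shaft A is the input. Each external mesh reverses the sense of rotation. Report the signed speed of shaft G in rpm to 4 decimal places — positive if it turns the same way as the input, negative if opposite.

+425.7388 rpm (same as input, |ω| = 425.7388 rpm)

Stage 1 [23T→21T]: ω = 823.0000×23/21 = 901.3810 rpm, dir flips to −; running = −901.3810
Stage 2 [80T→27T]: ω = 901.3810×80/27 = 2670.7584 rpm, dir flips to +; running = +2670.7584
Stage 3 [27T→24T]: ω = 2670.7584×27/24 = 3004.6032 rpm, dir flips to −; running = −3004.6032
Stage 4 [24T→68T]: ω = 3004.6032×24/68 = 1060.4482 rpm, dir flips to +; running = +1060.4482
Stage 5 [39T→85T]: ω = 1060.4482×39/85 = 486.5586 rpm, dir flips to −; running = −486.5586
Stage 6 [35T→40T]: ω = 486.5586×35/40 = 425.7388 rpm, dir flips to +; running = +425.7388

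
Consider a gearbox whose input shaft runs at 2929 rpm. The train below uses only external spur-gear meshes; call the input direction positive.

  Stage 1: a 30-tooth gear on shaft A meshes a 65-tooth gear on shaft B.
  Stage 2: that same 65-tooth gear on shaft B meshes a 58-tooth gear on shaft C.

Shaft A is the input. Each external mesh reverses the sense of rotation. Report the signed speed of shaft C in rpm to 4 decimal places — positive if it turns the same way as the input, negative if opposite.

+1515.0000 rpm (same as input, |ω| = 1515.0000 rpm)

Stage 1 [30T→65T]: ω = 2929.0000×30/65 = 1351.8462 rpm, dir flips to −; running = −1351.8462
Stage 2 [65T→58T]: ω = 1351.8462×65/58 = 1515.0000 rpm, dir flips to +; running = +1515.0000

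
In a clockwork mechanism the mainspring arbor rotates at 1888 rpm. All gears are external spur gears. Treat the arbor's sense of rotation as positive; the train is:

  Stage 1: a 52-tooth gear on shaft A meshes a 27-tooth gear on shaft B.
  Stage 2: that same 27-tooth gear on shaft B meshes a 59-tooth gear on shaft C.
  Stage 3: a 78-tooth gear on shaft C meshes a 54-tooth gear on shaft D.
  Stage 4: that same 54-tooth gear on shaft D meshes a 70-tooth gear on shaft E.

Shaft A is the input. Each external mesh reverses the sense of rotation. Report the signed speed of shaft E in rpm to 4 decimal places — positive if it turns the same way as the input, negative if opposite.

+1854.1714 rpm (same as input, |ω| = 1854.1714 rpm)

Stage 1 [52T→27T]: ω = 1888.0000×52/27 = 3636.1481 rpm, dir flips to −; running = −3636.1481
Stage 2 [27T→59T]: ω = 3636.1481×27/59 = 1664.0000 rpm, dir flips to +; running = +1664.0000
Stage 3 [78T→54T]: ω = 1664.0000×78/54 = 2403.5556 rpm, dir flips to −; running = −2403.5556
Stage 4 [54T→70T]: ω = 2403.5556×54/70 = 1854.1714 rpm, dir flips to +; running = +1854.1714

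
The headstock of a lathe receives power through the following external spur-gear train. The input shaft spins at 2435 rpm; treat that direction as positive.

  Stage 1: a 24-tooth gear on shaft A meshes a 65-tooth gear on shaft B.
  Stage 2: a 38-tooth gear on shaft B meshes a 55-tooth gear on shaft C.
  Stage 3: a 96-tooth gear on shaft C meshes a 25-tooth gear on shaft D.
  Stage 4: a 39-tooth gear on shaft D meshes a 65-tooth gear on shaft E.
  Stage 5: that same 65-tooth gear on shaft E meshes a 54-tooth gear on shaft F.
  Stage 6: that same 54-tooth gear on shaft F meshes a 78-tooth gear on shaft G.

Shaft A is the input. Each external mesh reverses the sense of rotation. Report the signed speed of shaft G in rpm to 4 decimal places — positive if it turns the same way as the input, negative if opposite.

+1192.6664 rpm (same as input, |ω| = 1192.6664 rpm)

Stage 1 [24T→65T]: ω = 2435.0000×24/65 = 899.0769 rpm, dir flips to −; running = −899.0769
Stage 2 [38T→55T]: ω = 899.0769×38/55 = 621.1804 rpm, dir flips to +; running = +621.1804
Stage 3 [96T→25T]: ω = 621.1804×96/25 = 2385.3328 rpm, dir flips to −; running = −2385.3328
Stage 4 [39T→65T]: ω = 2385.3328×39/65 = 1431.1997 rpm, dir flips to +; running = +1431.1997
Stage 5 [65T→54T]: ω = 1431.1997×65/54 = 1722.7404 rpm, dir flips to −; running = −1722.7404
Stage 6 [54T→78T]: ω = 1722.7404×54/78 = 1192.6664 rpm, dir flips to +; running = +1192.6664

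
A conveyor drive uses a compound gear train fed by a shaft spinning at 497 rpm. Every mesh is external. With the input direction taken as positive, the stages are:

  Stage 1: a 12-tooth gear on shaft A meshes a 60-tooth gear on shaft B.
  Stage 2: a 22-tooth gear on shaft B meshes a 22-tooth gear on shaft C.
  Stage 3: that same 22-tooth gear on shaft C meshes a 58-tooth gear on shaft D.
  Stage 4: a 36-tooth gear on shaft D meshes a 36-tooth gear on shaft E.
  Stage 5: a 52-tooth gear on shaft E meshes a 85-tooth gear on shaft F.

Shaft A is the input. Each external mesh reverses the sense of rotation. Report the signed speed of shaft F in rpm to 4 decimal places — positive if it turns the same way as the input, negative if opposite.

Stage 1 [12T→60T]: ω = 497.0000×12/60 = 99.4000 rpm, dir flips to −; running = −99.4000
Stage 2 [22T→22T]: ω = 99.4000×22/22 = 99.4000 rpm, dir flips to +; running = +99.4000
Stage 3 [22T→58T]: ω = 99.4000×22/58 = 37.7034 rpm, dir flips to −; running = −37.7034
Stage 4 [36T→36T]: ω = 37.7034×36/36 = 37.7034 rpm, dir flips to +; running = +37.7034
Stage 5 [52T→85T]: ω = 37.7034×52/85 = 23.0656 rpm, dir flips to −; running = −23.0656

-23.0656 rpm (opposite to input, |ω| = 23.0656 rpm)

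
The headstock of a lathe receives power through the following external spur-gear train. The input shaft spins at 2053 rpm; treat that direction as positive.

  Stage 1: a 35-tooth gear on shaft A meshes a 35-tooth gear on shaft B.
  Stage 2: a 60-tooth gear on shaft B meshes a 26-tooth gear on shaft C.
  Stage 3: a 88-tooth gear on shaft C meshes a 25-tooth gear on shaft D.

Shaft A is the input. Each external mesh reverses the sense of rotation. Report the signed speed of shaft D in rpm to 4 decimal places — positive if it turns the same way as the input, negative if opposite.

Stage 1 [35T→35T]: ω = 2053.0000×35/35 = 2053.0000 rpm, dir flips to −; running = −2053.0000
Stage 2 [60T→26T]: ω = 2053.0000×60/26 = 4737.6923 rpm, dir flips to +; running = +4737.6923
Stage 3 [88T→25T]: ω = 4737.6923×88/25 = 16676.6769 rpm, dir flips to −; running = −16676.6769

-16676.6769 rpm (opposite to input, |ω| = 16676.6769 rpm)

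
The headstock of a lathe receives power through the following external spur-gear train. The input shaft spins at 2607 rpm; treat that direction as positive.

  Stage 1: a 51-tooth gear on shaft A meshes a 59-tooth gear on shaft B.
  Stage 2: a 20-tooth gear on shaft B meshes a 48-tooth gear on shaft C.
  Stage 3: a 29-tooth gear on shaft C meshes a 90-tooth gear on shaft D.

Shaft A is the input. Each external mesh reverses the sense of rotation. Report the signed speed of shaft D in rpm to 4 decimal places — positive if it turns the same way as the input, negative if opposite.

-302.5544 rpm (opposite to input, |ω| = 302.5544 rpm)

Stage 1 [51T→59T]: ω = 2607.0000×51/59 = 2253.5085 rpm, dir flips to −; running = −2253.5085
Stage 2 [20T→48T]: ω = 2253.5085×20/48 = 938.9619 rpm, dir flips to +; running = +938.9619
Stage 3 [29T→90T]: ω = 938.9619×29/90 = 302.5544 rpm, dir flips to −; running = −302.5544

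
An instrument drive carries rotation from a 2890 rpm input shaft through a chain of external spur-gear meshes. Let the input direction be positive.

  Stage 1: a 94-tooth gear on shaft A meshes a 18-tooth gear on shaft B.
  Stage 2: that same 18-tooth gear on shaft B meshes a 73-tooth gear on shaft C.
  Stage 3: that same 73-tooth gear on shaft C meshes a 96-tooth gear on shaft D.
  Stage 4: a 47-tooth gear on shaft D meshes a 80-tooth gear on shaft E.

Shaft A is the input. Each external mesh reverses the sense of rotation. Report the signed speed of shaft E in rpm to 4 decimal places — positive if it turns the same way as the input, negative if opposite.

Stage 1 [94T→18T]: ω = 2890.0000×94/18 = 15092.2222 rpm, dir flips to −; running = −15092.2222
Stage 2 [18T→73T]: ω = 15092.2222×18/73 = 3721.3699 rpm, dir flips to +; running = +3721.3699
Stage 3 [73T→96T]: ω = 3721.3699×73/96 = 2829.7917 rpm, dir flips to −; running = −2829.7917
Stage 4 [47T→80T]: ω = 2829.7917×47/80 = 1662.5026 rpm, dir flips to +; running = +1662.5026

+1662.5026 rpm (same as input, |ω| = 1662.5026 rpm)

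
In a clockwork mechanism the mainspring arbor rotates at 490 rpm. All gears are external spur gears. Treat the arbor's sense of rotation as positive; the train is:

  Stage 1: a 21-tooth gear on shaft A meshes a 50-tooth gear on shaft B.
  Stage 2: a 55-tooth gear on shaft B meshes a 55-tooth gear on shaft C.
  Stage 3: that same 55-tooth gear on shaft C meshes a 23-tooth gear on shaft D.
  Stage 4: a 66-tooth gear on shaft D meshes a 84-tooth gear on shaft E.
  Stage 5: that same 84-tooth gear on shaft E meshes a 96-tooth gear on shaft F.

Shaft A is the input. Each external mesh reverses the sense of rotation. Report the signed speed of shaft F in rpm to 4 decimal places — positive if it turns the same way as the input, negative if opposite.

-338.3397 rpm (opposite to input, |ω| = 338.3397 rpm)

Stage 1 [21T→50T]: ω = 490.0000×21/50 = 205.8000 rpm, dir flips to −; running = −205.8000
Stage 2 [55T→55T]: ω = 205.8000×55/55 = 205.8000 rpm, dir flips to +; running = +205.8000
Stage 3 [55T→23T]: ω = 205.8000×55/23 = 492.1304 rpm, dir flips to −; running = −492.1304
Stage 4 [66T→84T]: ω = 492.1304×66/84 = 386.6739 rpm, dir flips to +; running = +386.6739
Stage 5 [84T→96T]: ω = 386.6739×84/96 = 338.3397 rpm, dir flips to −; running = −338.3397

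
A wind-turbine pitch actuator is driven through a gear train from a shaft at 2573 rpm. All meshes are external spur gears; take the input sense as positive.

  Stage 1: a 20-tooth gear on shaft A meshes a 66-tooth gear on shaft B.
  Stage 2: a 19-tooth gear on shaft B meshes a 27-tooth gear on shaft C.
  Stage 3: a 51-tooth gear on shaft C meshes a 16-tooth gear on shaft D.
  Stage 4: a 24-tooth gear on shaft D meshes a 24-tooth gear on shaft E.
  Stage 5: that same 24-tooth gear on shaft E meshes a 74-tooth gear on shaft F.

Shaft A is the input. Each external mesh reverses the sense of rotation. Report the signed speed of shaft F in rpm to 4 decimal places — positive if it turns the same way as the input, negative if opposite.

-567.2120 rpm (opposite to input, |ω| = 567.2120 rpm)

Stage 1 [20T→66T]: ω = 2573.0000×20/66 = 779.6970 rpm, dir flips to −; running = −779.6970
Stage 2 [19T→27T]: ω = 779.6970×19/27 = 548.6756 rpm, dir flips to +; running = +548.6756
Stage 3 [51T→16T]: ω = 548.6756×51/16 = 1748.9036 rpm, dir flips to −; running = −1748.9036
Stage 4 [24T→24T]: ω = 1748.9036×24/24 = 1748.9036 rpm, dir flips to +; running = +1748.9036
Stage 5 [24T→74T]: ω = 1748.9036×24/74 = 567.2120 rpm, dir flips to −; running = −567.2120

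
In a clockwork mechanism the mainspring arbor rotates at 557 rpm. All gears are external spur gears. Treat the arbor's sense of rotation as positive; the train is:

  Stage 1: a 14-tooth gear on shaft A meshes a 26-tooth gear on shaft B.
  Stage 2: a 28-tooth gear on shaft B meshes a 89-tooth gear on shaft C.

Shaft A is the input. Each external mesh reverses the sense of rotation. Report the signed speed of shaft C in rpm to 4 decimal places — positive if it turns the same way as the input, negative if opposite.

Stage 1 [14T→26T]: ω = 557.0000×14/26 = 299.9231 rpm, dir flips to −; running = −299.9231
Stage 2 [28T→89T]: ω = 299.9231×28/89 = 94.3578 rpm, dir flips to +; running = +94.3578

+94.3578 rpm (same as input, |ω| = 94.3578 rpm)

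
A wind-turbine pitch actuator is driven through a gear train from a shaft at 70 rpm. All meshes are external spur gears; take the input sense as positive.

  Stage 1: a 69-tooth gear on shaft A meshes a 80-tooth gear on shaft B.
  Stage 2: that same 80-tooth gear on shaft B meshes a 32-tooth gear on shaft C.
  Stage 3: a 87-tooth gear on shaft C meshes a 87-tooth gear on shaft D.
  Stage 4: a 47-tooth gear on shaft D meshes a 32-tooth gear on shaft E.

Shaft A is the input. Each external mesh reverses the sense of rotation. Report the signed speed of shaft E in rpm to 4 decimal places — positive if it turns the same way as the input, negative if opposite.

+221.6895 rpm (same as input, |ω| = 221.6895 rpm)

Stage 1 [69T→80T]: ω = 70.0000×69/80 = 60.3750 rpm, dir flips to −; running = −60.3750
Stage 2 [80T→32T]: ω = 60.3750×80/32 = 150.9375 rpm, dir flips to +; running = +150.9375
Stage 3 [87T→87T]: ω = 150.9375×87/87 = 150.9375 rpm, dir flips to −; running = −150.9375
Stage 4 [47T→32T]: ω = 150.9375×47/32 = 221.6895 rpm, dir flips to +; running = +221.6895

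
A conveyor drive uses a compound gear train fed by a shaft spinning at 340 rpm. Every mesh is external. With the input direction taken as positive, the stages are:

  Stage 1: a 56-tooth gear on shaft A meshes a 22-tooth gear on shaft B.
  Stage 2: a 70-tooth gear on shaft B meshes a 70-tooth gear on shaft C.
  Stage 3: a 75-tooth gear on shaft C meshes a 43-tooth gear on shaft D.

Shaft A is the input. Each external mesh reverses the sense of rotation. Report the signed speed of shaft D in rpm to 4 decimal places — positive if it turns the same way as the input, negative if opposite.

Stage 1 [56T→22T]: ω = 340.0000×56/22 = 865.4545 rpm, dir flips to −; running = −865.4545
Stage 2 [70T→70T]: ω = 865.4545×70/70 = 865.4545 rpm, dir flips to +; running = +865.4545
Stage 3 [75T→43T]: ω = 865.4545×75/43 = 1509.5137 rpm, dir flips to −; running = −1509.5137

-1509.5137 rpm (opposite to input, |ω| = 1509.5137 rpm)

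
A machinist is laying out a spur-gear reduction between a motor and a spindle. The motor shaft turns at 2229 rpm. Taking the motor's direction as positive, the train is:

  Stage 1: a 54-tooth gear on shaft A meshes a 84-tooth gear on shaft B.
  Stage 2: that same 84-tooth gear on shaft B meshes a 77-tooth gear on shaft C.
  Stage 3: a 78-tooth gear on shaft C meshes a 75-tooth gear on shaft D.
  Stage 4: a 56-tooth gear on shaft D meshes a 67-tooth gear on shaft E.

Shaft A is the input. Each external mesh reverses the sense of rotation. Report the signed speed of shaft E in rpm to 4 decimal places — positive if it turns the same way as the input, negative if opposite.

+1358.8129 rpm (same as input, |ω| = 1358.8129 rpm)

Stage 1 [54T→84T]: ω = 2229.0000×54/84 = 1432.9286 rpm, dir flips to −; running = −1432.9286
Stage 2 [84T→77T]: ω = 1432.9286×84/77 = 1563.1948 rpm, dir flips to +; running = +1563.1948
Stage 3 [78T→75T]: ω = 1563.1948×78/75 = 1625.7226 rpm, dir flips to −; running = −1625.7226
Stage 4 [56T→67T]: ω = 1625.7226×56/67 = 1358.8129 rpm, dir flips to +; running = +1358.8129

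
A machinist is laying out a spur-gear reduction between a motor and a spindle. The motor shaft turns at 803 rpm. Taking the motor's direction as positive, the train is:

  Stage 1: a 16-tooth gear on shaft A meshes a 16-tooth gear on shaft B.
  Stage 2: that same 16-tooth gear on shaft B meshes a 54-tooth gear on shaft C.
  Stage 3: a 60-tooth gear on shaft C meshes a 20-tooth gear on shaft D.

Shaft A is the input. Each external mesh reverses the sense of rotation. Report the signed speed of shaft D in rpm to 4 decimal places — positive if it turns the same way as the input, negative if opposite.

Stage 1 [16T→16T]: ω = 803.0000×16/16 = 803.0000 rpm, dir flips to −; running = −803.0000
Stage 2 [16T→54T]: ω = 803.0000×16/54 = 237.9259 rpm, dir flips to +; running = +237.9259
Stage 3 [60T→20T]: ω = 237.9259×60/20 = 713.7778 rpm, dir flips to −; running = −713.7778

-713.7778 rpm (opposite to input, |ω| = 713.7778 rpm)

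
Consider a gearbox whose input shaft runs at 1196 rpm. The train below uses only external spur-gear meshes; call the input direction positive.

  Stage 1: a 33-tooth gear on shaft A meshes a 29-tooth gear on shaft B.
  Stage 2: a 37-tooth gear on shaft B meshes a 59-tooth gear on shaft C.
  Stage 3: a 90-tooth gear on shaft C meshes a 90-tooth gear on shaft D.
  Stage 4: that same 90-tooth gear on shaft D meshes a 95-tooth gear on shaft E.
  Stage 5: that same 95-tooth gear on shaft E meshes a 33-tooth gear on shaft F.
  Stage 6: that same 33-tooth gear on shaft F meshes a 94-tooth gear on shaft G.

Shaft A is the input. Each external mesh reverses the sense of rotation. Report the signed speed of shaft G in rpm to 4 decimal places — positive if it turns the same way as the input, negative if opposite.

+817.1683 rpm (same as input, |ω| = 817.1683 rpm)

Stage 1 [33T→29T]: ω = 1196.0000×33/29 = 1360.9655 rpm, dir flips to −; running = −1360.9655
Stage 2 [37T→59T]: ω = 1360.9655×37/59 = 853.4868 rpm, dir flips to +; running = +853.4868
Stage 3 [90T→90T]: ω = 853.4868×90/90 = 853.4868 rpm, dir flips to −; running = −853.4868
Stage 4 [90T→95T]: ω = 853.4868×90/95 = 808.5665 rpm, dir flips to +; running = +808.5665
Stage 5 [95T→33T]: ω = 808.5665×95/33 = 2327.6914 rpm, dir flips to −; running = −2327.6914
Stage 6 [33T→94T]: ω = 2327.6914×33/94 = 817.1683 rpm, dir flips to +; running = +817.1683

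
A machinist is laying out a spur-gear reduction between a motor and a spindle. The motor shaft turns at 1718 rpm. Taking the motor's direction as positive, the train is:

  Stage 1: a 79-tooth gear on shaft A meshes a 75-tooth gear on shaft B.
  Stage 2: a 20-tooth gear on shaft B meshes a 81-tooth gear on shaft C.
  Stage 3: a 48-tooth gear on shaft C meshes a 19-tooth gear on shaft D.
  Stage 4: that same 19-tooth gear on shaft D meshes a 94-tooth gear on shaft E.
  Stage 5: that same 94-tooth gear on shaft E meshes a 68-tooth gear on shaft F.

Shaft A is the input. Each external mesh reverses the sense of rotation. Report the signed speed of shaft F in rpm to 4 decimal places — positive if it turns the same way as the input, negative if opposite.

Stage 1 [79T→75T]: ω = 1718.0000×79/75 = 1809.6267 rpm, dir flips to −; running = −1809.6267
Stage 2 [20T→81T]: ω = 1809.6267×20/81 = 446.8214 rpm, dir flips to +; running = +446.8214
Stage 3 [48T→19T]: ω = 446.8214×48/19 = 1128.8120 rpm, dir flips to −; running = −1128.8120
Stage 4 [19T→94T]: ω = 1128.8120×19/94 = 228.1641 rpm, dir flips to +; running = +228.1641
Stage 5 [94T→68T]: ω = 228.1641×94/68 = 315.4033 rpm, dir flips to −; running = −315.4033

-315.4033 rpm (opposite to input, |ω| = 315.4033 rpm)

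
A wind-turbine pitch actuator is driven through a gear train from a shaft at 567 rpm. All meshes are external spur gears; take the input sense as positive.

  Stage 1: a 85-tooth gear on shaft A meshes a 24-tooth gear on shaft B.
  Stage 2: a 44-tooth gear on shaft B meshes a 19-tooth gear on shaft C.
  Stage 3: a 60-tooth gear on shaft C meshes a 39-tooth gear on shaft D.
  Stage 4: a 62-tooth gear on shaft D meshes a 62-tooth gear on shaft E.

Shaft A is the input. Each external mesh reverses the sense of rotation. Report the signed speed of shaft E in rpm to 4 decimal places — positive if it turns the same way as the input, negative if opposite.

+7154.4534 rpm (same as input, |ω| = 7154.4534 rpm)

Stage 1 [85T→24T]: ω = 567.0000×85/24 = 2008.1250 rpm, dir flips to −; running = −2008.1250
Stage 2 [44T→19T]: ω = 2008.1250×44/19 = 4650.3947 rpm, dir flips to +; running = +4650.3947
Stage 3 [60T→39T]: ω = 4650.3947×60/39 = 7154.4534 rpm, dir flips to −; running = −7154.4534
Stage 4 [62T→62T]: ω = 7154.4534×62/62 = 7154.4534 rpm, dir flips to +; running = +7154.4534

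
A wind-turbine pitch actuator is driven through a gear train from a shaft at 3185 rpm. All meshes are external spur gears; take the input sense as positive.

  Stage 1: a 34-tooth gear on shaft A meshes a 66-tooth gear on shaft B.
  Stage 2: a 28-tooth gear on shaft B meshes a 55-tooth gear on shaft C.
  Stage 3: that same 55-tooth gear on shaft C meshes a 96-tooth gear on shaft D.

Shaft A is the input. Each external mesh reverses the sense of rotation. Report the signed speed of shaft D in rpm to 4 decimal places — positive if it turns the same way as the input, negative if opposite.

Stage 1 [34T→66T]: ω = 3185.0000×34/66 = 1640.7576 rpm, dir flips to −; running = −1640.7576
Stage 2 [28T→55T]: ω = 1640.7576×28/55 = 835.2948 rpm, dir flips to +; running = +835.2948
Stage 3 [55T→96T]: ω = 835.2948×55/96 = 478.5543 rpm, dir flips to −; running = −478.5543

-478.5543 rpm (opposite to input, |ω| = 478.5543 rpm)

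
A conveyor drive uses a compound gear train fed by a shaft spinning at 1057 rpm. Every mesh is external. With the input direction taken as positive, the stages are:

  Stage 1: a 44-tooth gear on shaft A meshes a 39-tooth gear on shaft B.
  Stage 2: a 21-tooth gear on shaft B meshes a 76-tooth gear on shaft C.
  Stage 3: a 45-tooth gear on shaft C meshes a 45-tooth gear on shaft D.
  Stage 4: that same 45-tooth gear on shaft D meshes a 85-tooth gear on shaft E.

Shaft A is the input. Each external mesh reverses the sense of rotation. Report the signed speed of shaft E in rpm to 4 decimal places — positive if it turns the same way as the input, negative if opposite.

+174.4465 rpm (same as input, |ω| = 174.4465 rpm)

Stage 1 [44T→39T]: ω = 1057.0000×44/39 = 1192.5128 rpm, dir flips to −; running = −1192.5128
Stage 2 [21T→76T]: ω = 1192.5128×21/76 = 329.5101 rpm, dir flips to +; running = +329.5101
Stage 3 [45T→45T]: ω = 329.5101×45/45 = 329.5101 rpm, dir flips to −; running = −329.5101
Stage 4 [45T→85T]: ω = 329.5101×45/85 = 174.4465 rpm, dir flips to +; running = +174.4465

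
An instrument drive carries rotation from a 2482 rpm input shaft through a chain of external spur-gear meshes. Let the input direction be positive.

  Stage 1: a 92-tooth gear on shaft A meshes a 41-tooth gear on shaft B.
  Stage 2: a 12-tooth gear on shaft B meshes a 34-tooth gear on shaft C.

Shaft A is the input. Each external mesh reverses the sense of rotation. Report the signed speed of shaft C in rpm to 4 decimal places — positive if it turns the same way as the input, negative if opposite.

Stage 1 [92T→41T]: ω = 2482.0000×92/41 = 5569.3659 rpm, dir flips to −; running = −5569.3659
Stage 2 [12T→34T]: ω = 5569.3659×12/34 = 1965.6585 rpm, dir flips to +; running = +1965.6585

+1965.6585 rpm (same as input, |ω| = 1965.6585 rpm)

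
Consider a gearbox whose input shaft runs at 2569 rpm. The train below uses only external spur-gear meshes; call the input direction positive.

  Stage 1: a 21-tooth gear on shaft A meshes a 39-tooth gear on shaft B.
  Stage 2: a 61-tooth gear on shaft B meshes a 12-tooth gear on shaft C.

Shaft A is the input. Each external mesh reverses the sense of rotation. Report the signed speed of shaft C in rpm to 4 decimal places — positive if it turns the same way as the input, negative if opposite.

Stage 1 [21T→39T]: ω = 2569.0000×21/39 = 1383.3077 rpm, dir flips to −; running = −1383.3077
Stage 2 [61T→12T]: ω = 1383.3077×61/12 = 7031.8141 rpm, dir flips to +; running = +7031.8141

+7031.8141 rpm (same as input, |ω| = 7031.8141 rpm)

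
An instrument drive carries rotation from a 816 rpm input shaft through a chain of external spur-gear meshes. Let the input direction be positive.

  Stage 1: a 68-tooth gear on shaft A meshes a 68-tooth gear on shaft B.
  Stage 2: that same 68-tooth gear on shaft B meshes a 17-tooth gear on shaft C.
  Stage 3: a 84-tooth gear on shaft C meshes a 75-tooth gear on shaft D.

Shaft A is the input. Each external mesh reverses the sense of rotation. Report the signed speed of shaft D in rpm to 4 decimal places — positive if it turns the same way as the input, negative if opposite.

Stage 1 [68T→68T]: ω = 816.0000×68/68 = 816.0000 rpm, dir flips to −; running = −816.0000
Stage 2 [68T→17T]: ω = 816.0000×68/17 = 3264.0000 rpm, dir flips to +; running = +3264.0000
Stage 3 [84T→75T]: ω = 3264.0000×84/75 = 3655.6800 rpm, dir flips to −; running = −3655.6800

-3655.6800 rpm (opposite to input, |ω| = 3655.6800 rpm)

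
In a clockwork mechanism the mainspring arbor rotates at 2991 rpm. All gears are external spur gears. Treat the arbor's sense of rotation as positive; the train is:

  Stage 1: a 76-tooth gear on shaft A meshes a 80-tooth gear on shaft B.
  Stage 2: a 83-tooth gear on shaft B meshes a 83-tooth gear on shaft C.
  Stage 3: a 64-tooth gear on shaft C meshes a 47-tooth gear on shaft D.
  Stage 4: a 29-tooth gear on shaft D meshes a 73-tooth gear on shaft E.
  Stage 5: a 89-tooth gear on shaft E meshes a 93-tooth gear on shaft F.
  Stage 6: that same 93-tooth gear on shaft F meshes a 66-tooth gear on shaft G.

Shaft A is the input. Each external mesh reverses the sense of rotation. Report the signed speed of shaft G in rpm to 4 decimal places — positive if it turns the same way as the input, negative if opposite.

Stage 1 [76T→80T]: ω = 2991.0000×76/80 = 2841.4500 rpm, dir flips to −; running = −2841.4500
Stage 2 [83T→83T]: ω = 2841.4500×83/83 = 2841.4500 rpm, dir flips to +; running = +2841.4500
Stage 3 [64T→47T]: ω = 2841.4500×64/47 = 3869.2085 rpm, dir flips to −; running = −3869.2085
Stage 4 [29T→73T]: ω = 3869.2085×29/73 = 1537.0828 rpm, dir flips to +; running = +1537.0828
Stage 5 [89T→93T]: ω = 1537.0828×89/93 = 1470.9717 rpm, dir flips to −; running = −1470.9717
Stage 6 [93T→66T]: ω = 1470.9717×93/66 = 2072.7329 rpm, dir flips to +; running = +2072.7329

+2072.7329 rpm (same as input, |ω| = 2072.7329 rpm)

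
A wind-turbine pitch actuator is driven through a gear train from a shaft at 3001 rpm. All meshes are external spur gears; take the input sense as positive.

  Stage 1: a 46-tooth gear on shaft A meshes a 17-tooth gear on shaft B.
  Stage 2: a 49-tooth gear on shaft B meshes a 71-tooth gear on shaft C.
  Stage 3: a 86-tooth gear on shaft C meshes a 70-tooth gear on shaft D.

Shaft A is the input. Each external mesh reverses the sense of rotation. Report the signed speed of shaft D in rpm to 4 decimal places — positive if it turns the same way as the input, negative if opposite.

Stage 1 [46T→17T]: ω = 3001.0000×46/17 = 8120.3529 rpm, dir flips to −; running = −8120.3529
Stage 2 [49T→71T]: ω = 8120.3529×49/71 = 5604.1872 rpm, dir flips to +; running = +5604.1872
Stage 3 [86T→70T]: ω = 5604.1872×86/70 = 6885.1443 rpm, dir flips to −; running = −6885.1443

-6885.1443 rpm (opposite to input, |ω| = 6885.1443 rpm)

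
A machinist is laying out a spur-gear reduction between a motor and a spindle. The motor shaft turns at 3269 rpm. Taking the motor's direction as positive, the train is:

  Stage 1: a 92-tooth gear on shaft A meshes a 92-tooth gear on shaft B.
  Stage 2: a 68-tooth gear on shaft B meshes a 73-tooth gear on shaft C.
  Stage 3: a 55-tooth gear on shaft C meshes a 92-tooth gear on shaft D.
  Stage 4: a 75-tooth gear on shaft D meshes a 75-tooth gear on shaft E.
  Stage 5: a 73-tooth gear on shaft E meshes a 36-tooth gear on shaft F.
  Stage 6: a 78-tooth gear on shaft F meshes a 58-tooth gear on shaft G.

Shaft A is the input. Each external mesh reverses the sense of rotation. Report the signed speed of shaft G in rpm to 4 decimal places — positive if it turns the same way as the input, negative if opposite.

+4964.3547 rpm (same as input, |ω| = 4964.3547 rpm)

Stage 1 [92T→92T]: ω = 3269.0000×92/92 = 3269.0000 rpm, dir flips to −; running = −3269.0000
Stage 2 [68T→73T]: ω = 3269.0000×68/73 = 3045.0959 rpm, dir flips to +; running = +3045.0959
Stage 3 [55T→92T]: ω = 3045.0959×55/92 = 1820.4378 rpm, dir flips to −; running = −1820.4378
Stage 4 [75T→75T]: ω = 1820.4378×75/75 = 1820.4378 rpm, dir flips to +; running = +1820.4378
Stage 5 [73T→36T]: ω = 1820.4378×73/36 = 3691.4432 rpm, dir flips to −; running = −3691.4432
Stage 6 [78T→58T]: ω = 3691.4432×78/58 = 4964.3547 rpm, dir flips to +; running = +4964.3547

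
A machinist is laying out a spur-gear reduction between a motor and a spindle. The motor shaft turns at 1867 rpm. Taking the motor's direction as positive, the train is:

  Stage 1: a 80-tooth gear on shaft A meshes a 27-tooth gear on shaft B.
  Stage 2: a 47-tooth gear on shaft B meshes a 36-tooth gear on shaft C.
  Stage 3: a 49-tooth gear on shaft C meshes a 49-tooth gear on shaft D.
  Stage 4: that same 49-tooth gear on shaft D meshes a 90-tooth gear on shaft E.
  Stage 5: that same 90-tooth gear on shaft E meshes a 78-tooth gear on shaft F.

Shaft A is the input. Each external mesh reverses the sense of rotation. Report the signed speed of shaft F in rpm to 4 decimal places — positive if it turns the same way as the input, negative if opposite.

Stage 1 [80T→27T]: ω = 1867.0000×80/27 = 5531.8519 rpm, dir flips to −; running = −5531.8519
Stage 2 [47T→36T]: ω = 5531.8519×47/36 = 7222.1399 rpm, dir flips to +; running = +7222.1399
Stage 3 [49T→49T]: ω = 7222.1399×49/49 = 7222.1399 rpm, dir flips to −; running = −7222.1399
Stage 4 [49T→90T]: ω = 7222.1399×49/90 = 3932.0540 rpm, dir flips to +; running = +3932.0540
Stage 5 [90T→78T]: ω = 3932.0540×90/78 = 4536.9853 rpm, dir flips to −; running = −4536.9853

-4536.9853 rpm (opposite to input, |ω| = 4536.9853 rpm)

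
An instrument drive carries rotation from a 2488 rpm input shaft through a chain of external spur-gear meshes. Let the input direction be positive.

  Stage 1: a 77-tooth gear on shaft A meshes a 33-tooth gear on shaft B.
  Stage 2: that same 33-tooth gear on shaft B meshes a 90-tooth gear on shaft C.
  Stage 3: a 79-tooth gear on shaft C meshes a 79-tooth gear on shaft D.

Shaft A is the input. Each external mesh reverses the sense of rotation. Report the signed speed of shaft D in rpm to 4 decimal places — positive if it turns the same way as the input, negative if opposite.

-2128.6222 rpm (opposite to input, |ω| = 2128.6222 rpm)

Stage 1 [77T→33T]: ω = 2488.0000×77/33 = 5805.3333 rpm, dir flips to −; running = −5805.3333
Stage 2 [33T→90T]: ω = 5805.3333×33/90 = 2128.6222 rpm, dir flips to +; running = +2128.6222
Stage 3 [79T→79T]: ω = 2128.6222×79/79 = 2128.6222 rpm, dir flips to −; running = −2128.6222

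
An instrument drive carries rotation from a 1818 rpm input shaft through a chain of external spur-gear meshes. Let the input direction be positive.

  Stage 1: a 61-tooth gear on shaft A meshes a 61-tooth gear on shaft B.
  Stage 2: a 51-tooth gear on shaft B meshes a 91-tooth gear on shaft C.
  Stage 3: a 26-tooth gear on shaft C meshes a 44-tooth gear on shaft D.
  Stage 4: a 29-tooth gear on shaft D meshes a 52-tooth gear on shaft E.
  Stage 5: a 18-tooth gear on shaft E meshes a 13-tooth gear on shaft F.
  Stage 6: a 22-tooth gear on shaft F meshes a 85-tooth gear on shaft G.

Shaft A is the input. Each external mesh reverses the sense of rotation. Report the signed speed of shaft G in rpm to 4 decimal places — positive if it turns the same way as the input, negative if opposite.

Stage 1 [61T→61T]: ω = 1818.0000×61/61 = 1818.0000 rpm, dir flips to −; running = −1818.0000
Stage 2 [51T→91T]: ω = 1818.0000×51/91 = 1018.8791 rpm, dir flips to +; running = +1018.8791
Stage 3 [26T→44T]: ω = 1018.8791×26/44 = 602.0649 rpm, dir flips to −; running = −602.0649
Stage 4 [29T→52T]: ω = 602.0649×29/52 = 335.7670 rpm, dir flips to +; running = +335.7670
Stage 5 [18T→13T]: ω = 335.7670×18/13 = 464.9081 rpm, dir flips to −; running = −464.9081
Stage 6 [22T→85T]: ω = 464.9081×22/85 = 120.3292 rpm, dir flips to +; running = +120.3292

+120.3292 rpm (same as input, |ω| = 120.3292 rpm)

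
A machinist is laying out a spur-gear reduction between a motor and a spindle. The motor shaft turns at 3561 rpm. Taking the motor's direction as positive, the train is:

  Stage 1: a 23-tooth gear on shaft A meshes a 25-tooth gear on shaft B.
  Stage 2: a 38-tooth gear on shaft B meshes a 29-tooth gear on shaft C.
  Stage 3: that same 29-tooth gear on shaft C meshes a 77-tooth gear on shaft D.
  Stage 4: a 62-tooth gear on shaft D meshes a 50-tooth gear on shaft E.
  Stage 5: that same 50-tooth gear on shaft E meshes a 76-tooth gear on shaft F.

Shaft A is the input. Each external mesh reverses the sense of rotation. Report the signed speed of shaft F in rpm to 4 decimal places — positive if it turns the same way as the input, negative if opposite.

-1318.9574 rpm (opposite to input, |ω| = 1318.9574 rpm)

Stage 1 [23T→25T]: ω = 3561.0000×23/25 = 3276.1200 rpm, dir flips to −; running = −3276.1200
Stage 2 [38T→29T]: ω = 3276.1200×38/29 = 4292.8469 rpm, dir flips to +; running = +4292.8469
Stage 3 [29T→77T]: ω = 4292.8469×29/77 = 1616.7865 rpm, dir flips to −; running = −1616.7865
Stage 4 [62T→50T]: ω = 1616.7865×62/50 = 2004.8153 rpm, dir flips to +; running = +2004.8153
Stage 5 [50T→76T]: ω = 2004.8153×50/76 = 1318.9574 rpm, dir flips to −; running = −1318.9574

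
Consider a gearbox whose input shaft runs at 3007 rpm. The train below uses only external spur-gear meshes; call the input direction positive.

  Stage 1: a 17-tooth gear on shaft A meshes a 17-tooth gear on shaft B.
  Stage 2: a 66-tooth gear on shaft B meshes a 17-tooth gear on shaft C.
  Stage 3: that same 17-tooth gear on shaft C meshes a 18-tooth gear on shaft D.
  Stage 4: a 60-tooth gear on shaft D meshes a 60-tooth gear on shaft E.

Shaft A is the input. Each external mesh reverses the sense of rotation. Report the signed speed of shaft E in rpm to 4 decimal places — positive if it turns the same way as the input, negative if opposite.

+11025.6667 rpm (same as input, |ω| = 11025.6667 rpm)

Stage 1 [17T→17T]: ω = 3007.0000×17/17 = 3007.0000 rpm, dir flips to −; running = −3007.0000
Stage 2 [66T→17T]: ω = 3007.0000×66/17 = 11674.2353 rpm, dir flips to +; running = +11674.2353
Stage 3 [17T→18T]: ω = 11674.2353×17/18 = 11025.6667 rpm, dir flips to −; running = −11025.6667
Stage 4 [60T→60T]: ω = 11025.6667×60/60 = 11025.6667 rpm, dir flips to +; running = +11025.6667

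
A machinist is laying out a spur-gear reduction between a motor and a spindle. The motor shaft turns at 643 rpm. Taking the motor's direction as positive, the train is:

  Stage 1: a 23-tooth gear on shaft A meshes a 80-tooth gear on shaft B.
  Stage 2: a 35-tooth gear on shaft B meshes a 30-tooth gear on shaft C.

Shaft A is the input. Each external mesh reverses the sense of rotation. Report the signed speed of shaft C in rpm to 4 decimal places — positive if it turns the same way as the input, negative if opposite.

+215.6729 rpm (same as input, |ω| = 215.6729 rpm)

Stage 1 [23T→80T]: ω = 643.0000×23/80 = 184.8625 rpm, dir flips to −; running = −184.8625
Stage 2 [35T→30T]: ω = 184.8625×35/30 = 215.6729 rpm, dir flips to +; running = +215.6729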